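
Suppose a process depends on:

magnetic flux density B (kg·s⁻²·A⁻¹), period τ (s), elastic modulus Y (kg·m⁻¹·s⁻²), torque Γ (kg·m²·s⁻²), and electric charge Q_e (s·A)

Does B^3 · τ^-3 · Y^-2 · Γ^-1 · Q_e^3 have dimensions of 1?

Sum the exponent of each base dimension across the product:
  M: 3·[B]_M − 3·[τ]_M − 2·[Y]_M − [Γ]_M + 3·[Q_e]_M = 3·(1) − 3·(0) − 2·(1) − (1) + 3·(0) = 0
  L: 3·[B]_L − 3·[τ]_L − 2·[Y]_L − [Γ]_L + 3·[Q_e]_L = 3·(0) − 3·(0) − 2·(-1) − (2) + 3·(0) = 0
  T: 3·[B]_T − 3·[τ]_T − 2·[Y]_T − [Γ]_T + 3·[Q_e]_T = 3·(-2) − 3·(1) − 2·(-2) − (-2) + 3·(1) = 0
  I: 3·[B]_I − 3·[τ]_I − 2·[Y]_I − [Γ]_I + 3·[Q_e]_I = 3·(-1) − 3·(0) − 2·(0) − (0) + 3·(1) = 0
All base exponents vanish — dimensionless.

yes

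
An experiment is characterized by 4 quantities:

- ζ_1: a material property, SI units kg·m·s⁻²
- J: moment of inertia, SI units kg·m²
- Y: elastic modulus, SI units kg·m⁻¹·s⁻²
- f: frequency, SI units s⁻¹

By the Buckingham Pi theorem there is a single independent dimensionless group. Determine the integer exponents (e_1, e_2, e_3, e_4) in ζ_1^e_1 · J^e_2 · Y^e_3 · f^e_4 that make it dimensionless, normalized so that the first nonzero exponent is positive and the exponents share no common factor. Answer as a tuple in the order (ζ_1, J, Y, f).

M: e_1·(1) + e_2·(1) + e_3·(1) + e_4·(0) = 0
L: e_1·(1) + e_2·(2) + e_3·(-1) + e_4·(0) = 0
T: e_1·(-2) + e_2·(0) + e_3·(-2) + e_4·(-1) = 0
Solving this homogeneous linear system for the smallest-integer solution (first nonzero entry positive) gives (3, -2, -1, -4).

(3, -2, -1, -4)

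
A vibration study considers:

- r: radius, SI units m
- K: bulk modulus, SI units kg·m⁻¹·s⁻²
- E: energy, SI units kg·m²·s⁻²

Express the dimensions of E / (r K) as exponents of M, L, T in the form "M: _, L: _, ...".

Collect each base-dimension exponent across the product:
  M: −(0) − (1) + (1) = 0
  L: −(1) − (-1) + (2) = 2
  T: −(0) − (-2) + (-2) = 0
So the dimensions are [L²].

M: 0, L: 2, T: 0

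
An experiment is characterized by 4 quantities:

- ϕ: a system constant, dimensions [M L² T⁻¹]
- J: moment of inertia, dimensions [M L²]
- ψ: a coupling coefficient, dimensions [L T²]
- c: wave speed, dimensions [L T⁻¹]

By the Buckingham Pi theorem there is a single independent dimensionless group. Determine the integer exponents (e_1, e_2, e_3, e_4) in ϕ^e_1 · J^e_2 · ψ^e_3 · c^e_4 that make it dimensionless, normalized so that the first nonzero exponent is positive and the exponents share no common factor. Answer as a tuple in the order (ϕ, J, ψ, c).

M: e_1·(1) + e_2·(1) + e_3·(0) + e_4·(0) = 0
L: e_1·(2) + e_2·(2) + e_3·(1) + e_4·(1) = 0
T: e_1·(-1) + e_2·(0) + e_3·(2) + e_4·(-1) = 0
Solving this homogeneous linear system for the smallest-integer solution (first nonzero entry positive) gives (3, -3, 1, -1).

(3, -3, 1, -1)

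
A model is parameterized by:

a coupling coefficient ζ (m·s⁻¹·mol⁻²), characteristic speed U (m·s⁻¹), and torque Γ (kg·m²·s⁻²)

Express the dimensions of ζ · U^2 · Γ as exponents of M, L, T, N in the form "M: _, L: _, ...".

M: 1, L: 5, T: -5, N: -2

Collect each base-dimension exponent across the product:
  M: (0) + 2·(0) + (1) = 1
  L: (1) + 2·(1) + (2) = 5
  T: (-1) + 2·(-1) + (-2) = -5
  N: (-2) + 2·(0) + (0) = -2
So the dimensions are [M L⁵ T⁻⁵ N⁻²].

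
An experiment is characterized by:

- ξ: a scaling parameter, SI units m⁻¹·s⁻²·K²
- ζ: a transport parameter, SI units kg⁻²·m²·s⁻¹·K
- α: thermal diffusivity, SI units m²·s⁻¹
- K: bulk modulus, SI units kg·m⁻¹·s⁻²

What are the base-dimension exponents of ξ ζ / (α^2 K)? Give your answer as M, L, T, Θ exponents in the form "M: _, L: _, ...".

Collect each base-dimension exponent across the product:
  M: (0) + (-2) − 2·(0) − (1) = -3
  L: (-1) + (2) − 2·(2) − (-1) = -2
  T: (-2) + (-1) − 2·(-1) − (-2) = 1
  Θ: (2) + (1) − 2·(0) − (0) = 3
So the dimensions are [M⁻³ L⁻² T Θ³].

M: -3, L: -2, T: 1, Θ: 3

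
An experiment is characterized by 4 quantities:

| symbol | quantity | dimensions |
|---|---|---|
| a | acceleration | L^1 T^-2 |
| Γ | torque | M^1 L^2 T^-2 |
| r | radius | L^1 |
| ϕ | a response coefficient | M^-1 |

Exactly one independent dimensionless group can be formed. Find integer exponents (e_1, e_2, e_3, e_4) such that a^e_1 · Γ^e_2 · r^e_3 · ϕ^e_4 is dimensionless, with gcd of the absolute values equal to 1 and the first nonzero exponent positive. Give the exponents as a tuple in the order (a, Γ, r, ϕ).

M: e_1·(0) + e_2·(1) + e_3·(0) + e_4·(-1) = 0
L: e_1·(1) + e_2·(2) + e_3·(1) + e_4·(0) = 0
T: e_1·(-2) + e_2·(-2) + e_3·(0) + e_4·(0) = 0
Solving this homogeneous linear system for the smallest-integer solution (first nonzero entry positive) gives (1, -1, 1, -1).

(1, -1, 1, -1)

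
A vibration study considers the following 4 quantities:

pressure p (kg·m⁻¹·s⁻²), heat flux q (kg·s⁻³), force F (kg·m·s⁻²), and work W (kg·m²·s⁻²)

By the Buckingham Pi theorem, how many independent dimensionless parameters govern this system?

1

There are 4 variables and 3 base dimensions (M, L, T).
The dimension matrix has rank 3.
Independent dimensionless groups: 4 − 3 = 1.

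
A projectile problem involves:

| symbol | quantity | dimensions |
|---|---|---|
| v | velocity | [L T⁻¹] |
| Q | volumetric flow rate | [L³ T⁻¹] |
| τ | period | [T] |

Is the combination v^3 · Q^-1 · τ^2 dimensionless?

Sum the exponent of each base dimension across the product:
  M: 3·[v]_M − [Q]_M + 2·[τ]_M = 3·(0) − (0) + 2·(0) = 0
  L: 3·[v]_L − [Q]_L + 2·[τ]_L = 3·(1) − (3) + 2·(0) = 0
  T: 3·[v]_T − [Q]_T + 2·[τ]_T = 3·(-1) − (-1) + 2·(1) = 0
All base exponents vanish — dimensionless.

yes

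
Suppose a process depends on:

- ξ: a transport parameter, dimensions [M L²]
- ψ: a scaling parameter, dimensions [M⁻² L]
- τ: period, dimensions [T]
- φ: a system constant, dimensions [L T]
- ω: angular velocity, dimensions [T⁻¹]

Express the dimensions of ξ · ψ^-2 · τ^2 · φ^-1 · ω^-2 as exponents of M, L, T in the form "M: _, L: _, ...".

Collect each base-dimension exponent across the product:
  M: (1) − 2·(-2) + 2·(0) − (0) − 2·(0) = 5
  L: (2) − 2·(1) + 2·(0) − (1) − 2·(0) = -1
  T: (0) − 2·(0) + 2·(1) − (1) − 2·(-1) = 3
So the dimensions are [M⁵ L⁻¹ T³].

M: 5, L: -1, T: 3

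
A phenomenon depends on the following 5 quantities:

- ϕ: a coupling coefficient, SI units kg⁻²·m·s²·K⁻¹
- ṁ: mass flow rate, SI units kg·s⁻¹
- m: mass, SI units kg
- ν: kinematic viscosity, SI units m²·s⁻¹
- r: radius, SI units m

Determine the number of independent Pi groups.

There are 5 variables and 4 base dimensions (M, L, T, Θ).
The dimension matrix has rank 4.
Independent dimensionless groups: 5 − 4 = 1.

1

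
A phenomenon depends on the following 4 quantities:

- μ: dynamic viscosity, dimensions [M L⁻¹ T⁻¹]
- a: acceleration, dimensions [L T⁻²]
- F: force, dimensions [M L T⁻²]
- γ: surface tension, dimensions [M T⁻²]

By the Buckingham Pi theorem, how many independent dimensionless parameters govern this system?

1

There are 4 variables and 3 base dimensions (M, L, T).
The dimension matrix has rank 3.
Independent dimensionless groups: 4 − 3 = 1.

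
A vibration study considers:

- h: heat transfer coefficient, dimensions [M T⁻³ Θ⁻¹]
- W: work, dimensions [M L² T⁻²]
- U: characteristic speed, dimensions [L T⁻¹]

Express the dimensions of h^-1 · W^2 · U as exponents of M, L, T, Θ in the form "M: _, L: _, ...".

M: 1, L: 5, T: -2, Θ: 1

Collect each base-dimension exponent across the product:
  M: −(1) + 2·(1) + (0) = 1
  L: −(0) + 2·(2) + (1) = 5
  T: −(-3) + 2·(-2) + (-1) = -2
  Θ: −(-1) + 2·(0) + (0) = 1
So the dimensions are [M L⁵ T⁻² Θ].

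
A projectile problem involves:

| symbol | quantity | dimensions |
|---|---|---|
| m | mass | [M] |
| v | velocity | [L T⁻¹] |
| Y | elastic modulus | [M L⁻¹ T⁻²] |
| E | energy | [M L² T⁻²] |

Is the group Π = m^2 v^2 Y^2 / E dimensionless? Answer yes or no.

Sum the exponent of each base dimension across the product:
  M: 2·[m]_M + 2·[v]_M + 2·[Y]_M − [E]_M = 2·(1) + 2·(0) + 2·(1) − (1) = 3
  L: 2·[m]_L + 2·[v]_L + 2·[Y]_L − [E]_L = 2·(0) + 2·(1) + 2·(-1) − (2) = -2
  T: 2·[m]_T + 2·[v]_T + 2·[Y]_T − [E]_T = 2·(0) + 2·(-1) + 2·(-2) − (-2) = -4
Net dimensions [M³ L⁻² T⁻⁴] ≠ [1] — not dimensionless.

no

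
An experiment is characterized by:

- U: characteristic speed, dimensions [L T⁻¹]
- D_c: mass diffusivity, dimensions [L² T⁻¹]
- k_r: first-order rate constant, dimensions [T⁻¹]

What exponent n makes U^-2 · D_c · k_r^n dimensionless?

Balance the T exponent: (-1)·n from k_r, plus −2·(-1) + (-1) = 1 from the rest, must sum to zero.
−n + 1 = 0, so n = 1.

1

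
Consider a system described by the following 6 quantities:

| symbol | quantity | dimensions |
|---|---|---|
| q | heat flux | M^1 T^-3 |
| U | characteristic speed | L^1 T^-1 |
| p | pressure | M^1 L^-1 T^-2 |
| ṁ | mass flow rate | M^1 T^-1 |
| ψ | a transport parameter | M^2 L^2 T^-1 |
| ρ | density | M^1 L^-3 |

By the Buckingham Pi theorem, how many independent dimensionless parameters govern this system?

There are 6 variables and 3 base dimensions (M, L, T).
The dimension matrix has rank 3.
Independent dimensionless groups: 6 − 3 = 3.

3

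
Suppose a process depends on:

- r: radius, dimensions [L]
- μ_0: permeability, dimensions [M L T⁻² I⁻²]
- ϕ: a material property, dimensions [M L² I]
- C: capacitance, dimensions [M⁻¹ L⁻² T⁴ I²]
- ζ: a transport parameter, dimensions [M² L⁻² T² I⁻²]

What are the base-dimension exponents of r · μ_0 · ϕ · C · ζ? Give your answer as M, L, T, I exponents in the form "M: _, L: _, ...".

M: 3, L: 0, T: 4, I: -1

Collect each base-dimension exponent across the product:
  M: (0) + (1) + (1) + (-1) + (2) = 3
  L: (1) + (1) + (2) + (-2) + (-2) = 0
  T: (0) + (-2) + (0) + (4) + (2) = 4
  I: (0) + (-2) + (1) + (2) + (-2) = -1
So the dimensions are [M³ T⁴ I⁻¹].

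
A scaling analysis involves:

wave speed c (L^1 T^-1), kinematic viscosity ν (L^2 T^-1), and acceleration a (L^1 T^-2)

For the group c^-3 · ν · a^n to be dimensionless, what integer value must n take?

1

Balance the L exponent: (1)·n from a, plus −3·(1) + (2) = -1 from the rest, must sum to zero.
n − 1 = 0, so n = 1.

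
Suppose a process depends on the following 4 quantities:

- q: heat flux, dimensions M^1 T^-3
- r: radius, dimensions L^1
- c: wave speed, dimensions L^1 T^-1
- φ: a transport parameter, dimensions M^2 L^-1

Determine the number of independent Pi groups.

1

There are 4 variables and 3 base dimensions (M, L, T).
The dimension matrix has rank 3.
Independent dimensionless groups: 4 − 3 = 1.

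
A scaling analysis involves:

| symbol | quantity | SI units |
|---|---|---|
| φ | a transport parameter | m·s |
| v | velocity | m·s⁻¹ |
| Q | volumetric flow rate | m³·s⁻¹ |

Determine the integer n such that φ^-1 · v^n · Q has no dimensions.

Balance the L exponent: (1)·n from v, plus −(1) + (3) = 2 from the rest, must sum to zero.
n + 2 = 0, so n = -2.

-2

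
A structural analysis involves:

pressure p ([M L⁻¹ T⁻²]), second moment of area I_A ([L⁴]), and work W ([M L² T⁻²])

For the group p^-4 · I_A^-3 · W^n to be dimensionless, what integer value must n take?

Balance the M exponent: (1)·n from W, plus −4·(1) − 3·(0) = -4 from the rest, must sum to zero.
n − 4 = 0, so n = 4.

4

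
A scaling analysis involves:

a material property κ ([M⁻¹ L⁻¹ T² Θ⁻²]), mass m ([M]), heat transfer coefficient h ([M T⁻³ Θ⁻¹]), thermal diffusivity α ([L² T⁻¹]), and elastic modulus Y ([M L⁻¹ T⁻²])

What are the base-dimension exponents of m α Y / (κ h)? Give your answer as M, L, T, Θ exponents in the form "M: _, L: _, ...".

Collect each base-dimension exponent across the product:
  M: −(-1) + (1) − (1) + (0) + (1) = 2
  L: −(-1) + (0) − (0) + (2) + (-1) = 2
  T: −(2) + (0) − (-3) + (-1) + (-2) = -2
  Θ: −(-2) + (0) − (-1) + (0) + (0) = 3
So the dimensions are [M² L² T⁻² Θ³].

M: 2, L: 2, T: -2, Θ: 3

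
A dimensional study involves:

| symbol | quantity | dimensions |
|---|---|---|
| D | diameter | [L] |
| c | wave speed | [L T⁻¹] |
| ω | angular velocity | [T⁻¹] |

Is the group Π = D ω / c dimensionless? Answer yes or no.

yes

Sum the exponent of each base dimension across the product:
  M: [D]_M − [c]_M + [ω]_M = (0) − (0) + (0) = 0
  L: [D]_L − [c]_L + [ω]_L = (1) − (1) + (0) = 0
  T: [D]_T − [c]_T + [ω]_T = (0) − (-1) + (-1) = 0
All base exponents vanish — dimensionless.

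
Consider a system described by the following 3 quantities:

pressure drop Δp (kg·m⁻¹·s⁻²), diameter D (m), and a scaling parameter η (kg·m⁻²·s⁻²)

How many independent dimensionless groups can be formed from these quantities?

There are 3 variables and 3 base dimensions (M, L, T).
The dimension matrix has rank 2 (less than 3: the dimension vectors are linearly dependent).
Independent dimensionless groups: 3 − 2 = 1.

1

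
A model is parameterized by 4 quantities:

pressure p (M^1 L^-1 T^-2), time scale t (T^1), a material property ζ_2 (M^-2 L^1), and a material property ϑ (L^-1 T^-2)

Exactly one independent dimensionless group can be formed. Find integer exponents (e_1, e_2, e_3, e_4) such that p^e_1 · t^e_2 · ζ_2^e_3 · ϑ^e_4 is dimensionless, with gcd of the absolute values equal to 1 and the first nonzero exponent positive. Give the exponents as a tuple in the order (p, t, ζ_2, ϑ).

M: e_1·(1) + e_2·(0) + e_3·(-2) + e_4·(0) = 0
L: e_1·(-1) + e_2·(0) + e_3·(1) + e_4·(-1) = 0
T: e_1·(-2) + e_2·(1) + e_3·(0) + e_4·(-2) = 0
Solving this homogeneous linear system for the smallest-integer solution (first nonzero entry positive) gives (2, 2, 1, -1).

(2, 2, 1, -1)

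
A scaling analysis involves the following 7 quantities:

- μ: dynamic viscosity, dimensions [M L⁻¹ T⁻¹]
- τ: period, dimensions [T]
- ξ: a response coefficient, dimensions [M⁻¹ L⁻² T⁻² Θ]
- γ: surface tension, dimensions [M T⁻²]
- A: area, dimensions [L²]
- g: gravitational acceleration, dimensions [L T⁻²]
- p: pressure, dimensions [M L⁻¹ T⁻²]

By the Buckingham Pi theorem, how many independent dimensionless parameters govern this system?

There are 7 variables and 4 base dimensions (M, L, T, Θ).
The dimension matrix has rank 4.
Independent dimensionless groups: 7 − 4 = 3.

3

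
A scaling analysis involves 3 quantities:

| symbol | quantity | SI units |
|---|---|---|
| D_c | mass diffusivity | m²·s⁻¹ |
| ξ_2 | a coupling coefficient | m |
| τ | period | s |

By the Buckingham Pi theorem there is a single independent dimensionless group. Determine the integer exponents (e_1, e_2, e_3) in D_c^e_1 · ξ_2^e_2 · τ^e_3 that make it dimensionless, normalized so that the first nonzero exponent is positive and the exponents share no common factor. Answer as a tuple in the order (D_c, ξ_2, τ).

L: e_1·(2) + e_2·(1) + e_3·(0) = 0
T: e_1·(-1) + e_2·(0) + e_3·(1) = 0
Solving this homogeneous linear system for the smallest-integer solution (first nonzero entry positive) gives (1, -2, 1).

(1, -2, 1)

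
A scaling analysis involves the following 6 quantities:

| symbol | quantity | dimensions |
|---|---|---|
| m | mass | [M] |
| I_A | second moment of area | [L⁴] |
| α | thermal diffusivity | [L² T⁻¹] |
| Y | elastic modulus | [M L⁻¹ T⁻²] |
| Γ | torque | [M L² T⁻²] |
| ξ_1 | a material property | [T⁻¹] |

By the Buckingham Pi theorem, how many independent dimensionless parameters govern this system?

3

There are 6 variables and 3 base dimensions (M, L, T).
The dimension matrix has rank 3.
Independent dimensionless groups: 6 − 3 = 3.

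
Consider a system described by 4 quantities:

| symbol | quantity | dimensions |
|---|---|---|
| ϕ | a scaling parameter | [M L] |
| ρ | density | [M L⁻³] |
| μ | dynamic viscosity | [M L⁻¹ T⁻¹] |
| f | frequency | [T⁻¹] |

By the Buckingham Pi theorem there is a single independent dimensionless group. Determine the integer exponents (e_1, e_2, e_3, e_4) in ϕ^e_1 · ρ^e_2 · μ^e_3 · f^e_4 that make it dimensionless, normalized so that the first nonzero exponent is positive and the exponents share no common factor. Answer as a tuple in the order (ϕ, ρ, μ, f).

(1, 1, -2, 2)

M: e_1·(1) + e_2·(1) + e_3·(1) + e_4·(0) = 0
L: e_1·(1) + e_2·(-3) + e_3·(-1) + e_4·(0) = 0
T: e_1·(0) + e_2·(0) + e_3·(-1) + e_4·(-1) = 0
Solving this homogeneous linear system for the smallest-integer solution (first nonzero entry positive) gives (1, 1, -2, 2).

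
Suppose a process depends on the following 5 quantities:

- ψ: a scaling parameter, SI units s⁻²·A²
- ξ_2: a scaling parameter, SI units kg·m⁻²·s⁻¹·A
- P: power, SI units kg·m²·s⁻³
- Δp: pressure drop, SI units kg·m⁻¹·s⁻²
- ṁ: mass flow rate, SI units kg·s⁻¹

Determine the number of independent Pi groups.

1

There are 5 variables and 4 base dimensions (M, L, T, I).
The dimension matrix has rank 4.
Independent dimensionless groups: 5 − 4 = 1.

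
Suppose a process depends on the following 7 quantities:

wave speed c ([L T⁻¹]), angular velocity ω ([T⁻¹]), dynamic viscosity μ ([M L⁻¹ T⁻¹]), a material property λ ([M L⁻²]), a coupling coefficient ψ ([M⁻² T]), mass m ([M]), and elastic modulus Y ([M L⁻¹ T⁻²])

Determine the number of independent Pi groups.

4

There are 7 variables and 3 base dimensions (M, L, T).
The dimension matrix has rank 3.
Independent dimensionless groups: 7 − 3 = 4.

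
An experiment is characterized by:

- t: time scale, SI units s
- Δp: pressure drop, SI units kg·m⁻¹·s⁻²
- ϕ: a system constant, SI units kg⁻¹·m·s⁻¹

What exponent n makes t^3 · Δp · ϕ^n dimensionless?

1

Balance the M exponent: (-1)·n from ϕ, plus 3·(0) + (1) = 1 from the rest, must sum to zero.
−n + 1 = 0, so n = 1.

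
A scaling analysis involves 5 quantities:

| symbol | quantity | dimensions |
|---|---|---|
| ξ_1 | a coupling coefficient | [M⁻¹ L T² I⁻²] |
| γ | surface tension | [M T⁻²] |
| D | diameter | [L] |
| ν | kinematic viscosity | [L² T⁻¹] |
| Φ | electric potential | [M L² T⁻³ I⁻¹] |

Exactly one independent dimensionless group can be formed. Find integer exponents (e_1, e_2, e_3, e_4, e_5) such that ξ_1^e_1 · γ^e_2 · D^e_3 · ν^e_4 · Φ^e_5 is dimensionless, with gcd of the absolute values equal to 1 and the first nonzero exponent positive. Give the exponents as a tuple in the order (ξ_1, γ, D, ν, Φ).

(1, 3, -1, 2, -2)

M: e_1·(-1) + e_2·(1) + e_3·(0) + e_4·(0) + e_5·(1) = 0
L: e_1·(1) + e_2·(0) + e_3·(1) + e_4·(2) + e_5·(2) = 0
T: e_1·(2) + e_2·(-2) + e_3·(0) + e_4·(-1) + e_5·(-3) = 0
I: e_1·(-2) + e_2·(0) + e_3·(0) + e_4·(0) + e_5·(-1) = 0
Solving this homogeneous linear system for the smallest-integer solution (first nonzero entry positive) gives (1, 3, -1, 2, -2).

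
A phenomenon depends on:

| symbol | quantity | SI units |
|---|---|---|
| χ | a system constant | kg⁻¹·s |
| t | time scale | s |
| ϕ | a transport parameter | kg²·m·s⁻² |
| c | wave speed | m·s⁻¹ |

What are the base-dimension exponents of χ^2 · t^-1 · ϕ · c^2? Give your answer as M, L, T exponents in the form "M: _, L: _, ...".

Collect each base-dimension exponent across the product:
  M: 2·(-1) − (0) + (2) + 2·(0) = 0
  L: 2·(0) − (0) + (1) + 2·(1) = 3
  T: 2·(1) − (1) + (-2) + 2·(-1) = -3
So the dimensions are [L³ T⁻³].

M: 0, L: 3, T: -3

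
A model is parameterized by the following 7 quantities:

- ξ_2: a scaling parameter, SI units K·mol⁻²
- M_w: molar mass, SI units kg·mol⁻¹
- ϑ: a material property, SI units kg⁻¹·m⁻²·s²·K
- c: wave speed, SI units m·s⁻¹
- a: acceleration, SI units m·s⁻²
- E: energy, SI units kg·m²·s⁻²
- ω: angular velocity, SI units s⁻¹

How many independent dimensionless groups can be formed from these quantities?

2

There are 7 variables and 5 base dimensions (M, L, T, Θ, N).
The dimension matrix has rank 5.
Independent dimensionless groups: 7 − 5 = 2.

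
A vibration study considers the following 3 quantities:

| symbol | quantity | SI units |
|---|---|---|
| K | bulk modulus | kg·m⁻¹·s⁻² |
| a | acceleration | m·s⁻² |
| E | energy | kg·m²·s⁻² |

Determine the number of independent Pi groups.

0

There are 3 variables and 3 base dimensions (M, L, T).
The dimension matrix has rank 3.
Independent dimensionless groups: 3 − 3 = 0.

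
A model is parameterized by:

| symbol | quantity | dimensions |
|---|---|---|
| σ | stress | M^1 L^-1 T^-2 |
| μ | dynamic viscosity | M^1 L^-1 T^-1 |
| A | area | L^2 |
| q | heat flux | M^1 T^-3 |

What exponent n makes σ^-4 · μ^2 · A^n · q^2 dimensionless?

-1

Balance the L exponent: (2)·n from A, plus −4·(-1) + 2·(-1) + 2·(0) = 2 from the rest, must sum to zero.
2n + 2 = 0, so n = -1.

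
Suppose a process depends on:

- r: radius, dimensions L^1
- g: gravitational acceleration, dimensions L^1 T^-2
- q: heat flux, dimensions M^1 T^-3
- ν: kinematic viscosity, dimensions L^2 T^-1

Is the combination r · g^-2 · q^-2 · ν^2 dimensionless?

no

Sum the exponent of each base dimension across the product:
  M: [r]_M − 2·[g]_M − 2·[q]_M + 2·[ν]_M = (0) − 2·(0) − 2·(1) + 2·(0) = -2
  L: [r]_L − 2·[g]_L − 2·[q]_L + 2·[ν]_L = (1) − 2·(1) − 2·(0) + 2·(2) = 3
  T: [r]_T − 2·[g]_T − 2·[q]_T + 2·[ν]_T = (0) − 2·(-2) − 2·(-3) + 2·(-1) = 8
Net dimensions [M⁻² L³ T⁸] ≠ [1] — not dimensionless.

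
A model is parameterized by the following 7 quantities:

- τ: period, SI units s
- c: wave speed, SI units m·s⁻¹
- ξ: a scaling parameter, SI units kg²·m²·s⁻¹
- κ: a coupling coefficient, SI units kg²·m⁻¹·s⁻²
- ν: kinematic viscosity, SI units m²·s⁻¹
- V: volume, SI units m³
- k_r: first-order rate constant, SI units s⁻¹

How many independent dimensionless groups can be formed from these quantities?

4

There are 7 variables and 3 base dimensions (M, L, T).
The dimension matrix has rank 3.
Independent dimensionless groups: 7 − 3 = 4.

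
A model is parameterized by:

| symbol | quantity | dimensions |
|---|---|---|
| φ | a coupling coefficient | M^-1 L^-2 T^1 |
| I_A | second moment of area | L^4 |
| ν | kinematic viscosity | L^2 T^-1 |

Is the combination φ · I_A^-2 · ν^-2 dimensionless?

Sum the exponent of each base dimension across the product:
  M: [φ]_M − 2·[I_A]_M − 2·[ν]_M = (-1) − 2·(0) − 2·(0) = -1
  L: [φ]_L − 2·[I_A]_L − 2·[ν]_L = (-2) − 2·(4) − 2·(2) = -14
  T: [φ]_T − 2·[I_A]_T − 2·[ν]_T = (1) − 2·(0) − 2·(-1) = 3
Net dimensions [M⁻¹ L⁻¹⁴ T³] ≠ [1] — not dimensionless.

no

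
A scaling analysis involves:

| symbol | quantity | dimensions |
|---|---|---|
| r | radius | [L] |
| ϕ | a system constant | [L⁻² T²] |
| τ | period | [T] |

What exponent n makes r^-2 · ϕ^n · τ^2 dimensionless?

-1

Balance the L exponent: (-2)·n from ϕ, plus −2·(1) + 2·(0) = -2 from the rest, must sum to zero.
-2n − 2 = 0, so n = -1.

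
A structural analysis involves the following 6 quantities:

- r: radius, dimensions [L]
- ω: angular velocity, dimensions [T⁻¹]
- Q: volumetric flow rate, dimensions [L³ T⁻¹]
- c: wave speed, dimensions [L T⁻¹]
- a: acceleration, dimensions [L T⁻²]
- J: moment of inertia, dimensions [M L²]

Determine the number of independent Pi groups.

There are 6 variables and 3 base dimensions (M, L, T).
The dimension matrix has rank 3.
Independent dimensionless groups: 6 − 3 = 3.

3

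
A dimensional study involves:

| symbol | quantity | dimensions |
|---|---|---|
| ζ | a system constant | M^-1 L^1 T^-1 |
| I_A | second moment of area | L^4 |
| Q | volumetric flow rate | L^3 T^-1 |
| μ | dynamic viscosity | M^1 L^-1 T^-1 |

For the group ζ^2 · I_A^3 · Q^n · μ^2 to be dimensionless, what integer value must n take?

Balance the L exponent: (3)·n from Q, plus 2·(1) + 3·(4) + 2·(-1) = 12 from the rest, must sum to zero.
3n + 12 = 0, so n = -4.

-4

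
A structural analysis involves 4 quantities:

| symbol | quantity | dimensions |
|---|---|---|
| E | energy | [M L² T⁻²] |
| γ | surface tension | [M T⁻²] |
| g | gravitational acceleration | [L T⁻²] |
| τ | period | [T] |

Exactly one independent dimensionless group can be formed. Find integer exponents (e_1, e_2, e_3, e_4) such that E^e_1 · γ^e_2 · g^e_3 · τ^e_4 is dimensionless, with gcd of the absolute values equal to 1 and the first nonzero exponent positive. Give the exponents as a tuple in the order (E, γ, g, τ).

(1, -1, -2, -4)

M: e_1·(1) + e_2·(1) + e_3·(0) + e_4·(0) = 0
L: e_1·(2) + e_2·(0) + e_3·(1) + e_4·(0) = 0
T: e_1·(-2) + e_2·(-2) + e_3·(-2) + e_4·(1) = 0
Solving this homogeneous linear system for the smallest-integer solution (first nonzero entry positive) gives (1, -1, -2, -4).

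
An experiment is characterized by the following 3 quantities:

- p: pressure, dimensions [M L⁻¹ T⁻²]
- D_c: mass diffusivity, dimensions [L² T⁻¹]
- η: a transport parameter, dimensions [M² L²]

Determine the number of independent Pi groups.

0

There are 3 variables and 3 base dimensions (M, L, T).
The dimension matrix has rank 3.
Independent dimensionless groups: 3 − 3 = 0.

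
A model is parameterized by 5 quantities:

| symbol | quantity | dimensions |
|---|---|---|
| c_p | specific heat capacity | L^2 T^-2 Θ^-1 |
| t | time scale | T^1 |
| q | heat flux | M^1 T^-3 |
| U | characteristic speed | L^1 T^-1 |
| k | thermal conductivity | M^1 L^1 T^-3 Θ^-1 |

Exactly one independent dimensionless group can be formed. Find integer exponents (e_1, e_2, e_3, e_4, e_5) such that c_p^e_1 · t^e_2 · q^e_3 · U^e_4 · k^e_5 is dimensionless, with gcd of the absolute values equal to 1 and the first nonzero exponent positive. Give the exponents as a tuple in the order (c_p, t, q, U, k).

(1, 1, 1, -1, -1)

M: e_1·(0) + e_2·(0) + e_3·(1) + e_4·(0) + e_5·(1) = 0
L: e_1·(2) + e_2·(0) + e_3·(0) + e_4·(1) + e_5·(1) = 0
T: e_1·(-2) + e_2·(1) + e_3·(-3) + e_4·(-1) + e_5·(-3) = 0
Θ: e_1·(-1) + e_2·(0) + e_3·(0) + e_4·(0) + e_5·(-1) = 0
Solving this homogeneous linear system for the smallest-integer solution (first nonzero entry positive) gives (1, 1, 1, -1, -1).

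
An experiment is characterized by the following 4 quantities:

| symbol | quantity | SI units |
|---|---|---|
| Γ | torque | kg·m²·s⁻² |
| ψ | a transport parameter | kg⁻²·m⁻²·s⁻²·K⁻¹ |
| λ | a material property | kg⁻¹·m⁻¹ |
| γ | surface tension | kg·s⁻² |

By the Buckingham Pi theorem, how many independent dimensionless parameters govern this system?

There are 4 variables and 4 base dimensions (M, L, T, Θ).
The dimension matrix has rank 4.
Independent dimensionless groups: 4 − 4 = 0.

0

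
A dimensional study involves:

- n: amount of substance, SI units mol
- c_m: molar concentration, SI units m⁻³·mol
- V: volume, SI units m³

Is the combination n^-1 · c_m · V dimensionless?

Sum the exponent of each base dimension across the product:
  M: −[n]_M + [c_m]_M + [V]_M = −(0) + (0) + (0) = 0
  L: −[n]_L + [c_m]_L + [V]_L = −(0) + (-3) + (3) = 0
  T: −[n]_T + [c_m]_T + [V]_T = −(0) + (0) + (0) = 0
  N: −[n]_N + [c_m]_N + [V]_N = −(1) + (1) + (0) = 0
All base exponents vanish — dimensionless.

yes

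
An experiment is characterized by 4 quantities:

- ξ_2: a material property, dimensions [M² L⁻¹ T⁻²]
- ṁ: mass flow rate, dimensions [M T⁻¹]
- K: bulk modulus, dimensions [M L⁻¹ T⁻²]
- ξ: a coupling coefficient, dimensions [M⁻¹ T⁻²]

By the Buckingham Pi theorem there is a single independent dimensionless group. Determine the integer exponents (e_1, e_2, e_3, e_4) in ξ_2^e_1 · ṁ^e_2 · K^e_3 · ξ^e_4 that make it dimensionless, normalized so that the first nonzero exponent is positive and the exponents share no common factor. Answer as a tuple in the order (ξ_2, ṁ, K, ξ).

(3, -2, -3, 1)

M: e_1·(2) + e_2·(1) + e_3·(1) + e_4·(-1) = 0
L: e_1·(-1) + e_2·(0) + e_3·(-1) + e_4·(0) = 0
T: e_1·(-2) + e_2·(-1) + e_3·(-2) + e_4·(-2) = 0
Solving this homogeneous linear system for the smallest-integer solution (first nonzero entry positive) gives (3, -2, -3, 1).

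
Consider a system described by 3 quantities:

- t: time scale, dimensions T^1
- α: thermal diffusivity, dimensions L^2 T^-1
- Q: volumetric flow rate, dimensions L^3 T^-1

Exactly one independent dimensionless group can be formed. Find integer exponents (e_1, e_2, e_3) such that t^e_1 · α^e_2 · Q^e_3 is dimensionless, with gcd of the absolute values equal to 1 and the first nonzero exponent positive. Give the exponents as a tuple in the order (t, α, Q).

(1, 3, -2)

L: e_1·(0) + e_2·(2) + e_3·(3) = 0
T: e_1·(1) + e_2·(-1) + e_3·(-1) = 0
Solving this homogeneous linear system for the smallest-integer solution (first nonzero entry positive) gives (1, 3, -2).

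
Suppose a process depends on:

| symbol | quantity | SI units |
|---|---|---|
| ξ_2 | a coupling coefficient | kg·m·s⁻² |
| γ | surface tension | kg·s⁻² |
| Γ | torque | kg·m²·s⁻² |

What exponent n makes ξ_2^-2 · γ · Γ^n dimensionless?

1

Balance the M exponent: (1)·n from Γ, plus −2·(1) + (1) = -1 from the rest, must sum to zero.
n − 1 = 0, so n = 1.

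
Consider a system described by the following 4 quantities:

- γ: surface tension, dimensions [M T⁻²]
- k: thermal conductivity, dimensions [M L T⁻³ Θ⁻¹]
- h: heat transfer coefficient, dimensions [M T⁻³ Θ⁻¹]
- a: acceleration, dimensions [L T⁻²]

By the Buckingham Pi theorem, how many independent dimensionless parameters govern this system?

0

There are 4 variables and 4 base dimensions (M, L, T, Θ).
The dimension matrix has rank 4.
Independent dimensionless groups: 4 − 4 = 0.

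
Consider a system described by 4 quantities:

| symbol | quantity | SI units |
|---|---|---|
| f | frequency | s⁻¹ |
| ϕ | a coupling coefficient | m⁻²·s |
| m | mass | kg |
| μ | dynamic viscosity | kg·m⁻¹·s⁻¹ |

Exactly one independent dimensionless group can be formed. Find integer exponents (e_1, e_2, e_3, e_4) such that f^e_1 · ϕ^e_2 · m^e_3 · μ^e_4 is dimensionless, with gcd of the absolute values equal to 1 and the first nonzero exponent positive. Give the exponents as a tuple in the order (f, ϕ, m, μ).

M: e_1·(0) + e_2·(0) + e_3·(1) + e_4·(1) = 0
L: e_1·(0) + e_2·(-2) + e_3·(0) + e_4·(-1) = 0
T: e_1·(-1) + e_2·(1) + e_3·(0) + e_4·(-1) = 0
Solving this homogeneous linear system for the smallest-integer solution (first nonzero entry positive) gives (3, 1, 2, -2).

(3, 1, 2, -2)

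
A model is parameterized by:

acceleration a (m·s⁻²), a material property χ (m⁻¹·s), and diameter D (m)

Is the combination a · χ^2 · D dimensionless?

Sum the exponent of each base dimension across the product:
  L: [a]_L + 2·[χ]_L + [D]_L = (1) + 2·(-1) + (1) = 0
  T: [a]_T + 2·[χ]_T + [D]_T = (-2) + 2·(1) + (0) = 0
All base exponents vanish — dimensionless.

yes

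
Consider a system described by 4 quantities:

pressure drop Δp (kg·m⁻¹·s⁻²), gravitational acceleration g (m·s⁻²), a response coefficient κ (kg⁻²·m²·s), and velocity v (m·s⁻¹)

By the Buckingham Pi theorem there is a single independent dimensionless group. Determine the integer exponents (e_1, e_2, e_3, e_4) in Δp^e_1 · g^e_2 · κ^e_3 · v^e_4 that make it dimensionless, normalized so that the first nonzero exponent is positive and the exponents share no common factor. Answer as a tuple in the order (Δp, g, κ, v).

(2, -3, 1, 3)

M: e_1·(1) + e_2·(0) + e_3·(-2) + e_4·(0) = 0
L: e_1·(-1) + e_2·(1) + e_3·(2) + e_4·(1) = 0
T: e_1·(-2) + e_2·(-2) + e_3·(1) + e_4·(-1) = 0
Solving this homogeneous linear system for the smallest-integer solution (first nonzero entry positive) gives (2, -3, 1, 3).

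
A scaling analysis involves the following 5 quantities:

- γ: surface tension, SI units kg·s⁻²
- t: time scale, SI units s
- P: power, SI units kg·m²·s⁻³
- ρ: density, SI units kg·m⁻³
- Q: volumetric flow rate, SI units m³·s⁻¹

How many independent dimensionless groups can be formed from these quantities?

2

There are 5 variables and 3 base dimensions (M, L, T).
The dimension matrix has rank 3.
Independent dimensionless groups: 5 − 3 = 2.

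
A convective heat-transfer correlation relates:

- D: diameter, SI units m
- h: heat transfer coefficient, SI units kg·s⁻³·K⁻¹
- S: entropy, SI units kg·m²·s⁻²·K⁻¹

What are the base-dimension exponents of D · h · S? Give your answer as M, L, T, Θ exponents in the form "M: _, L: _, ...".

Collect each base-dimension exponent across the product:
  M: (0) + (1) + (1) = 2
  L: (1) + (0) + (2) = 3
  T: (0) + (-3) + (-2) = -5
  Θ: (0) + (-1) + (-1) = -2
So the dimensions are [M² L³ T⁻⁵ Θ⁻²].

M: 2, L: 3, T: -5, Θ: -2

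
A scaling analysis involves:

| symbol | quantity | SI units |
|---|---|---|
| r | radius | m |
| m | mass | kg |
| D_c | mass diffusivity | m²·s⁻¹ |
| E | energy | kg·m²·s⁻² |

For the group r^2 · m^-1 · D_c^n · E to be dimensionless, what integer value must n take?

Balance the L exponent: (2)·n from D_c, plus 2·(1) − (0) + (2) = 4 from the rest, must sum to zero.
2n + 4 = 0, so n = -2.

-2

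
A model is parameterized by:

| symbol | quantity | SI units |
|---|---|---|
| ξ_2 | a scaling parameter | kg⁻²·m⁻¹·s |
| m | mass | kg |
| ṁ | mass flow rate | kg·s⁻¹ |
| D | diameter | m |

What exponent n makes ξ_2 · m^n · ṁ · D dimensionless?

1

Balance the M exponent: (1)·n from m, plus (-2) + (1) + (0) = -1 from the rest, must sum to zero.
n − 1 = 0, so n = 1.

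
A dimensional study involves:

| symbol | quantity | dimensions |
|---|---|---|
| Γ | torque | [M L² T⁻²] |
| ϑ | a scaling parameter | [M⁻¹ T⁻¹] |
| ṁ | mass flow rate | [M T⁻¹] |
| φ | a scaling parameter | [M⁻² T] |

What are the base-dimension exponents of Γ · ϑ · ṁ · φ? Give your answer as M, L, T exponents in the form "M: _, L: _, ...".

M: -1, L: 2, T: -3

Collect each base-dimension exponent across the product:
  M: (1) + (-1) + (1) + (-2) = -1
  L: (2) + (0) + (0) + (0) = 2
  T: (-2) + (-1) + (-1) + (1) = -3
So the dimensions are [M⁻¹ L² T⁻³].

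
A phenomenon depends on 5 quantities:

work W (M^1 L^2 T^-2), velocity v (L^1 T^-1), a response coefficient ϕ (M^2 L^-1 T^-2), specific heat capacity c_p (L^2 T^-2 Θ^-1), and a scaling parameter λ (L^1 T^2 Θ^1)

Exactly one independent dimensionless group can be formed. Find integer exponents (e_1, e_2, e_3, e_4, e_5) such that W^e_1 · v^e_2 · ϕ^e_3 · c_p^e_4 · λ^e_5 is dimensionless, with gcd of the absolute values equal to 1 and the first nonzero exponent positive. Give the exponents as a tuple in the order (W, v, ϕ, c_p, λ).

M: e_1·(1) + e_2·(0) + e_3·(2) + e_4·(0) + e_5·(0) = 0
L: e_1·(2) + e_2·(1) + e_3·(-1) + e_4·(2) + e_5·(1) = 0
T: e_1·(-2) + e_2·(-1) + e_3·(-2) + e_4·(-2) + e_5·(2) = 0
Θ: e_1·(0) + e_2·(0) + e_3·(0) + e_4·(-1) + e_5·(1) = 0
Solving this homogeneous linear system for the smallest-integer solution (first nonzero entry positive) gives (2, -2, -1, -1, -1).

(2, -2, -1, -1, -1)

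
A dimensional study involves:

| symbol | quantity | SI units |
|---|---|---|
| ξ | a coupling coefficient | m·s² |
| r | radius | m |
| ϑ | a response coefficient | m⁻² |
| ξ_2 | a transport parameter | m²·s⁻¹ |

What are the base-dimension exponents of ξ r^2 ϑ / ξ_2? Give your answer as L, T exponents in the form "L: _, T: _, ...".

Collect each base-dimension exponent across the product:
  L: (1) + 2·(1) + (-2) − (2) = -1
  T: (2) + 2·(0) + (0) − (-1) = 3
So the dimensions are [L⁻¹ T³].

L: -1, T: 3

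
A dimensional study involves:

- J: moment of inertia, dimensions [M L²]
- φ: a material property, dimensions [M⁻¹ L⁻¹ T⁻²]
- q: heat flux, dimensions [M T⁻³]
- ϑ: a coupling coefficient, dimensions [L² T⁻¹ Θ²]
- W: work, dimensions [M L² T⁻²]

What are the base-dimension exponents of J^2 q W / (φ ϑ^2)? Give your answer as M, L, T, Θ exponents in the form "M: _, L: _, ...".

M: 5, L: 3, T: -1, Θ: -4

Collect each base-dimension exponent across the product:
  M: 2·(1) − (-1) + (1) − 2·(0) + (1) = 5
  L: 2·(2) − (-1) + (0) − 2·(2) + (2) = 3
  T: 2·(0) − (-2) + (-3) − 2·(-1) + (-2) = -1
  Θ: 2·(0) − (0) + (0) − 2·(2) + (0) = -4
So the dimensions are [M⁵ L³ T⁻¹ Θ⁻⁴].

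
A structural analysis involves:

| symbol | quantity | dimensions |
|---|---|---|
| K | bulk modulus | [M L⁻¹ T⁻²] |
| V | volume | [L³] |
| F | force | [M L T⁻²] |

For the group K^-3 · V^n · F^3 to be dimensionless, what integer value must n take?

-2

Balance the L exponent: (3)·n from V, plus −3·(-1) + 3·(1) = 6 from the rest, must sum to zero.
3n + 6 = 0, so n = -2.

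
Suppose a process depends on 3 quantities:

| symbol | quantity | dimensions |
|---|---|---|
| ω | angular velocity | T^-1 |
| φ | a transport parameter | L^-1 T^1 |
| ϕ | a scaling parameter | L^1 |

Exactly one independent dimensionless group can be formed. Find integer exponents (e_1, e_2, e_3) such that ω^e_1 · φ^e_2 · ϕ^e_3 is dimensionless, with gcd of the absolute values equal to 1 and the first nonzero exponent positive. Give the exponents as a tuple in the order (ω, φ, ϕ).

L: e_1·(0) + e_2·(-1) + e_3·(1) = 0
T: e_1·(-1) + e_2·(1) + e_3·(0) = 0
Solving this homogeneous linear system for the smallest-integer solution (first nonzero entry positive) gives (1, 1, 1).

(1, 1, 1)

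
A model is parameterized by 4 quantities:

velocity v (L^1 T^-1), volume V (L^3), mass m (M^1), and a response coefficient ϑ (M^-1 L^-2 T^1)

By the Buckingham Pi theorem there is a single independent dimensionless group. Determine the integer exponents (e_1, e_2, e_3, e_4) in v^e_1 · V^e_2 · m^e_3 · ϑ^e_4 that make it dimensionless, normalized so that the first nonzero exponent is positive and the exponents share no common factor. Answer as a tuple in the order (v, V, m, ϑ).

M: e_1·(0) + e_2·(0) + e_3·(1) + e_4·(-1) = 0
L: e_1·(1) + e_2·(3) + e_3·(0) + e_4·(-2) = 0
T: e_1·(-1) + e_2·(0) + e_3·(0) + e_4·(1) = 0
Solving this homogeneous linear system for the smallest-integer solution (first nonzero entry positive) gives (3, 1, 3, 3).

(3, 1, 3, 3)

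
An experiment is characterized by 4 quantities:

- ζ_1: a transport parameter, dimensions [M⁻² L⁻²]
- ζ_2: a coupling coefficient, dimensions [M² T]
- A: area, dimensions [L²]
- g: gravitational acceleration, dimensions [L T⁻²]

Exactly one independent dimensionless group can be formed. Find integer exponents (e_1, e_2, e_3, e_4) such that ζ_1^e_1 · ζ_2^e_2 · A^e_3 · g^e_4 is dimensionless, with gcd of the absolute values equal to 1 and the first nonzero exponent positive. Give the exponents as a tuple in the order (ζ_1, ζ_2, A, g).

M: e_1·(-2) + e_2·(2) + e_3·(0) + e_4·(0) = 0
L: e_1·(-2) + e_2·(0) + e_3·(2) + e_4·(1) = 0
T: e_1·(0) + e_2·(1) + e_3·(0) + e_4·(-2) = 0
Solving this homogeneous linear system for the smallest-integer solution (first nonzero entry positive) gives (4, 4, 3, 2).

(4, 4, 3, 2)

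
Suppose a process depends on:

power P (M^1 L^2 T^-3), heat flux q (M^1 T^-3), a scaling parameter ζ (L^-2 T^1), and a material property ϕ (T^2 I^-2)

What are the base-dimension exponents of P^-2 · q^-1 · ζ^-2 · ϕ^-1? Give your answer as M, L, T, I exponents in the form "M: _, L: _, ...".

Collect each base-dimension exponent across the product:
  M: −2·(1) − (1) − 2·(0) − (0) = -3
  L: −2·(2) − (0) − 2·(-2) − (0) = 0
  T: −2·(-3) − (-3) − 2·(1) − (2) = 5
  I: −2·(0) − (0) − 2·(0) − (-2) = 2
So the dimensions are [M⁻³ T⁵ I²].

M: -3, L: 0, T: 5, I: 2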